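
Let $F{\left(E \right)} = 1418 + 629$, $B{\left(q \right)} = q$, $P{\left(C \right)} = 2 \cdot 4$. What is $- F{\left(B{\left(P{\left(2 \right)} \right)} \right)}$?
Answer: $-2047$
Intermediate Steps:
$P{\left(C \right)} = 8$
$F{\left(E \right)} = 2047$
$- F{\left(B{\left(P{\left(2 \right)} \right)} \right)} = \left(-1\right) 2047 = -2047$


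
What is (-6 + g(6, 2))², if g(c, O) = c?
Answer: 0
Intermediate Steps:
(-6 + g(6, 2))² = (-6 + 6)² = 0² = 0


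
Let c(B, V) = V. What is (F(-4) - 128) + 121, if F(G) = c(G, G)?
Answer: -11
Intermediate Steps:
F(G) = G
(F(-4) - 128) + 121 = (-4 - 128) + 121 = -132 + 121 = -11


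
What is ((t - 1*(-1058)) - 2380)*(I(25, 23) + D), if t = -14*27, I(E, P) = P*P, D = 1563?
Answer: -3556400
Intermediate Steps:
I(E, P) = P²
t = -378
((t - 1*(-1058)) - 2380)*(I(25, 23) + D) = ((-378 - 1*(-1058)) - 2380)*(23² + 1563) = ((-378 + 1058) - 2380)*(529 + 1563) = (680 - 2380)*2092 = -1700*2092 = -3556400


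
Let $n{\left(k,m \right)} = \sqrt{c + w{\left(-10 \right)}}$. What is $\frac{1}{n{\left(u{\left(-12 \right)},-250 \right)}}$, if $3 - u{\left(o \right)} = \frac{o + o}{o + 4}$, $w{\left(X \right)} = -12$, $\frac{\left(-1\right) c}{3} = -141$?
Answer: $\frac{\sqrt{411}}{411} \approx 0.049326$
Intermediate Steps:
$c = 423$ ($c = \left(-3\right) \left(-141\right) = 423$)
$u{\left(o \right)} = 3 - \frac{2 o}{4 + o}$ ($u{\left(o \right)} = 3 - \frac{o + o}{o + 4} = 3 - \frac{2 o}{4 + o}$)
$n{\left(k,m \right)} = \sqrt{411}$ ($n{\left(k,m \right)} = \sqrt{423 - 12} = \sqrt{411}$)
$\frac{1}{n{\left(u{\left(-12 \right)},-250 \right)}} = \frac{1}{\sqrt{411}} = \frac{\sqrt{411}}{411}$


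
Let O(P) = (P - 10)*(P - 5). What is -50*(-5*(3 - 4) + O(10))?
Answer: -250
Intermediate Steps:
O(P) = (-10 + P)*(-5 + P)
-50*(-5*(3 - 4) + O(10)) = -50*(-5*(3 - 4) + (50 + 10**2 - 15*10)) = -50*(-5*(-1) + (50 + 100 - 150)) = -50*(5 + 0) = -50*5 = -250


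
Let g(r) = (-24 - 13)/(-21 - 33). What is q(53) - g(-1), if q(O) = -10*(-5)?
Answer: 2663/54 ≈ 49.315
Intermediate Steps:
q(O) = 50
g(r) = 37/54 (g(r) = -37/(-54) = -37*(-1/54) = 37/54)
q(53) - g(-1) = 50 - 1*37/54 = 50 - 37/54 = 2663/54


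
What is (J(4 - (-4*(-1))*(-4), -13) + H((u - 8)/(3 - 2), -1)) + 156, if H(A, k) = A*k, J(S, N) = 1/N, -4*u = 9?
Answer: 8641/52 ≈ 166.17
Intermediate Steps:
u = -9/4 (u = -¼*9 = -9/4 ≈ -2.2500)
(J(4 - (-4*(-1))*(-4), -13) + H((u - 8)/(3 - 2), -1)) + 156 = (1/(-13) + ((-9/4 - 8)/(3 - 2))*(-1)) + 156 = (-1/13 - 41/4/1*(-1)) + 156 = (-1/13 - 41/4*1*(-1)) + 156 = (-1/13 - 41/4*(-1)) + 156 = (-1/13 + 41/4) + 156 = 529/52 + 156 = 8641/52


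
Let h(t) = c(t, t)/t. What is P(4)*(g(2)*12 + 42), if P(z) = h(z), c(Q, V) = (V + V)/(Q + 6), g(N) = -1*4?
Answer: -6/5 ≈ -1.2000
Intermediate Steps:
g(N) = -4
c(Q, V) = 2*V/(6 + Q) (c(Q, V) = (2*V)/(6 + Q) = 2*V/(6 + Q))
h(t) = 2/(6 + t) (h(t) = (2*t/(6 + t))/t = 2/(6 + t))
P(z) = 2/(6 + z)
P(4)*(g(2)*12 + 42) = (2/(6 + 4))*(-4*12 + 42) = (2/10)*(-48 + 42) = (2*(1/10))*(-6) = (1/5)*(-6) = -6/5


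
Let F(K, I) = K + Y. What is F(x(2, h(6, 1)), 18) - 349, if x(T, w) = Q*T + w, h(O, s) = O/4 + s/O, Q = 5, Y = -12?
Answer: -1048/3 ≈ -349.33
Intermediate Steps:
h(O, s) = O/4 + s/O (h(O, s) = O*(¼) + s/O = O/4 + s/O)
x(T, w) = w + 5*T (x(T, w) = 5*T + w = w + 5*T)
F(K, I) = -12 + K (F(K, I) = K - 12 = -12 + K)
F(x(2, h(6, 1)), 18) - 349 = (-12 + (((¼)*6 + 1/6) + 5*2)) - 349 = (-12 + ((3/2 + 1*(⅙)) + 10)) - 349 = (-12 + ((3/2 + ⅙) + 10)) - 349 = (-12 + (5/3 + 10)) - 349 = (-12 + 35/3) - 349 = -⅓ - 349 = -1048/3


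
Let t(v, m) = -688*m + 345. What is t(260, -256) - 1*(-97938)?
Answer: 274411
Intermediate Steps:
t(v, m) = 345 - 688*m
t(260, -256) - 1*(-97938) = (345 - 688*(-256)) - 1*(-97938) = (345 + 176128) + 97938 = 176473 + 97938 = 274411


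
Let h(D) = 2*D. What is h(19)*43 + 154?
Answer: 1788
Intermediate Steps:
h(19)*43 + 154 = (2*19)*43 + 154 = 38*43 + 154 = 1634 + 154 = 1788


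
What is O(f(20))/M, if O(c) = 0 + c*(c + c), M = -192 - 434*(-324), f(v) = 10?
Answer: 25/17553 ≈ 0.0014243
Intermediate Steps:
M = 140424 (M = -192 + 140616 = 140424)
O(c) = 2*c**2 (O(c) = 0 + c*(2*c) = 0 + 2*c**2 = 2*c**2)
O(f(20))/M = (2*10**2)/140424 = (2*100)*(1/140424) = 200*(1/140424) = 25/17553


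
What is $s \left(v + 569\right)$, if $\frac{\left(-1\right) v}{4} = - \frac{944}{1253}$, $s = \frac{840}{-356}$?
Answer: $- \frac{21501990}{15931} \approx -1349.7$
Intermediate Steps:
$s = - \frac{210}{89}$ ($s = 840 \left(- \frac{1}{356}\right) = - \frac{210}{89} \approx -2.3596$)
$v = \frac{3776}{1253}$ ($v = - 4 \left(- \frac{944}{1253}\right) = - 4 \left(\left(-944\right) \frac{1}{1253}\right) = \left(-4\right) \left(- \frac{944}{1253}\right) = \frac{3776}{1253} \approx 3.0136$)
$s \left(v + 569\right) = - \frac{210 \left(\frac{3776}{1253} + 569\right)}{89} = \left(- \frac{210}{89}\right) \frac{716733}{1253} = - \frac{21501990}{15931}$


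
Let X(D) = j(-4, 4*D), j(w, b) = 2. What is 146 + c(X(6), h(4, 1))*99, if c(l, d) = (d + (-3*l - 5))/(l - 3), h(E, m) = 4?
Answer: 839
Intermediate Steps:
X(D) = 2
c(l, d) = (-5 + d - 3*l)/(-3 + l) (c(l, d) = (d + (-5 - 3*l))/(-3 + l) = (-5 + d - 3*l)/(-3 + l))
146 + c(X(6), h(4, 1))*99 = 146 + ((-5 + 4 - 3*2)/(-3 + 2))*99 = 146 + ((-5 + 4 - 6)/(-1))*99 = 146 - 1*(-7)*99 = 146 + 7*99 = 146 + 693 = 839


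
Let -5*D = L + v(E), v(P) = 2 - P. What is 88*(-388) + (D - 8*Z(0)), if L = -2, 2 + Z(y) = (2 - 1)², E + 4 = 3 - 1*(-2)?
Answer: -170679/5 ≈ -34136.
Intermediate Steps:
E = 1 (E = -4 + (3 - 1*(-2)) = -4 + (3 + 2) = -4 + 5 = 1)
Z(y) = -1 (Z(y) = -2 + (2 - 1)² = -2 + 1² = -2 + 1 = -1)
D = ⅕ (D = -(-2 + (2 - 1*1))/5 = -(-2 + (2 - 1))/5 = -(-2 + 1)/5 = -⅕*(-1) = ⅕ ≈ 0.20000)
88*(-388) + (D - 8*Z(0)) = 88*(-388) + (⅕ - 8*(-1)) = -34144 + (⅕ + 8) = -34144 + 41/5 = -170679/5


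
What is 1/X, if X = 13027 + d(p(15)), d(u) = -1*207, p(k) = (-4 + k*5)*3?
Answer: 1/12820 ≈ 7.8003e-5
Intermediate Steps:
p(k) = -12 + 15*k (p(k) = (-4 + 5*k)*3 = -12 + 15*k)
d(u) = -207
X = 12820 (X = 13027 - 207 = 12820)
1/X = 1/12820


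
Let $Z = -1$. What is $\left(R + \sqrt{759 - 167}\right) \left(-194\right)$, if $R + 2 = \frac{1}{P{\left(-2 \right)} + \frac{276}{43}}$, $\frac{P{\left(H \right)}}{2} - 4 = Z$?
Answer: $\frac{99425}{267} - 776 \sqrt{37} \approx -4347.8$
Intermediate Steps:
$P{\left(H \right)} = 6$ ($P{\left(H \right)} = 8 + 2 \left(-1\right) = 8 - 2 = 6$)
$R = - \frac{1025}{534}$ ($R = -2 + \frac{1}{6 + \frac{276}{43}} = -2 + \frac{1}{\frac{534}{43}} = -2 + \frac{43}{534} = - \frac{1025}{534} \approx -1.9195$)
$\left(R + \sqrt{759 - 167}\right) \left(-194\right) = \left(- \frac{1025}{534} + \sqrt{759 - 167}\right) \left(-194\right) = \left(- \frac{1025}{534} + \sqrt{592}\right) \left(-194\right) = \left(- \frac{1025}{534} + 4 \sqrt{37}\right) \left(-194\right) = \frac{99425}{267} - 776 \sqrt{37}$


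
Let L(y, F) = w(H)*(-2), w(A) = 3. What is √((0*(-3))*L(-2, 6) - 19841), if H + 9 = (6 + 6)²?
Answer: I*√19841 ≈ 140.86*I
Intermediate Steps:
H = 135 (H = -9 + (6 + 6)² = -9 + 12² = -9 + 144 = 135)
L(y, F) = -6 (L(y, F) = 3*(-2) = -6)
√((0*(-3))*L(-2, 6) - 19841) = √((0*(-3))*(-6) - 19841) = √(0*(-6) - 19841) = √(0 - 19841) = √(-19841) = I*√19841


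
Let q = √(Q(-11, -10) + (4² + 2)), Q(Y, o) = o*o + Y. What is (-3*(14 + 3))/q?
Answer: -51*√107/107 ≈ -4.9304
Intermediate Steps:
Q(Y, o) = Y + o² (Q(Y, o) = o² + Y = Y + o²)
q = √107 (q = √((-11 + (-10)²) + (4² + 2)) = √((-11 + 100) + (16 + 2)) = √(89 + 18) = √107 ≈ 10.344)
(-3*(14 + 3))/q = (-3*(14 + 3))/(√107) = (-3*17)*(√107/107) = -51*√107/107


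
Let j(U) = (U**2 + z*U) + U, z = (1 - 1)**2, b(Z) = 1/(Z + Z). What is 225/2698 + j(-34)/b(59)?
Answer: 357204633/2698 ≈ 1.3240e+5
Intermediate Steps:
b(Z) = 1/(2*Z)
z = 0 (z = 0**2 = 0)
j(U) = U + U**2 (j(U) = (U**2 + 0*U) + U = (U**2 + 0) + U = U**2 + U = U + U**2)
225/2698 + j(-34)/b(59) = 225/2698 + (-34*(1 - 34))/(((1/2)/59)) = 225*(1/2698) + (-34*(-33))/(((1/2)*(1/59))) = 225/2698 + 1122/(1/118) = 225/2698 + 1122*118 = 225/2698 + 132396 = 357204633/2698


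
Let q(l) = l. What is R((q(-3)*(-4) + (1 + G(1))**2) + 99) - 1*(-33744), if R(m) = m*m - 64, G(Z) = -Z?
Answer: 46001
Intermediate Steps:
R(m) = -64 + m**2 (R(m) = m**2 - 64 = -64 + m**2)
R((q(-3)*(-4) + (1 + G(1))**2) + 99) - 1*(-33744) = (-64 + ((-3*(-4) + (1 - 1*1)**2) + 99)**2) - 1*(-33744) = (-64 + ((12 + (1 - 1)**2) + 99)**2) + 33744 = (-64 + ((12 + 0**2) + 99)**2) + 33744 = (-64 + ((12 + 0) + 99)**2) + 33744 = (-64 + (12 + 99)**2) + 33744 = (-64 + 111**2) + 33744 = (-64 + 12321) + 33744 = 12257 + 33744 = 46001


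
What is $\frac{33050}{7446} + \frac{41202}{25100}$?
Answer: $\frac{284086273}{46723650} \approx 6.0801$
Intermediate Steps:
$\frac{33050}{7446} + \frac{41202}{25100} = 33050 \cdot \frac{1}{7446} + 41202 \cdot \frac{1}{25100} = \frac{16525}{3723} + \frac{20601}{12550} = \frac{284086273}{46723650}$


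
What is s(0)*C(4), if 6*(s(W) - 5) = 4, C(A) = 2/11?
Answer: 34/33 ≈ 1.0303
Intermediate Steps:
C(A) = 2/11 (C(A) = 2*(1/11) = 2/11)
s(W) = 17/3 (s(W) = 5 + (⅙)*4 = 5 + ⅔ = 17/3)
s(0)*C(4) = (17/3)*(2/11) = 34/33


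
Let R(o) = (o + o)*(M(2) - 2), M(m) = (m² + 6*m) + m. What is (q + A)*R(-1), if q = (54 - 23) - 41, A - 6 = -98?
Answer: 3264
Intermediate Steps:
A = -92 (A = 6 - 98 = -92)
M(m) = m² + 7*m
q = -10 (q = 31 - 41 = -10)
R(o) = 32*o (R(o) = (o + o)*(2*(7 + 2) - 2) = (2*o)*(2*9 - 2) = (2*o)*(18 - 2) = (2*o)*16 = 32*o)
(q + A)*R(-1) = (-10 - 92)*(32*(-1)) = -102*(-32) = 3264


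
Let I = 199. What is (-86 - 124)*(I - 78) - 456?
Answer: -25866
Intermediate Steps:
(-86 - 124)*(I - 78) - 456 = (-86 - 124)*(199 - 78) - 456 = -210*121 - 456 = -25410 - 456 = -25866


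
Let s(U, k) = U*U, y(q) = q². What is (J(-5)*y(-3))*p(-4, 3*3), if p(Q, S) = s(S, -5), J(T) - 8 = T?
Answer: 2187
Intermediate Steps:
s(U, k) = U²
J(T) = 8 + T
p(Q, S) = S²
(J(-5)*y(-3))*p(-4, 3*3) = ((8 - 5)*(-3)²)*(3*3)² = (3*9)*9² = 27*81 = 2187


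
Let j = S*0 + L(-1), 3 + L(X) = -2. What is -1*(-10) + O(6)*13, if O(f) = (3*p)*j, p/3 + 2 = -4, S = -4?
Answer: 3520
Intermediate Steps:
p = -18 (p = -6 + 3*(-4) = -6 - 12 = -18)
L(X) = -5 (L(X) = -3 - 2 = -5)
j = -5 (j = -4*0 - 5 = 0 - 5 = -5)
O(f) = 270 (O(f) = (3*(-18))*(-5) = -54*(-5) = 270)
-1*(-10) + O(6)*13 = -1*(-10) + 270*13 = 10 + 3510 = 3520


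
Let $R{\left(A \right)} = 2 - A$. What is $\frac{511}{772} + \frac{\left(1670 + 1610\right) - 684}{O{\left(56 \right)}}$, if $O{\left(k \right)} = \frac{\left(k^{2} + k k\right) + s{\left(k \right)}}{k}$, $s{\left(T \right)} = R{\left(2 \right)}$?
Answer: $\frac{64417}{2702} \approx 23.84$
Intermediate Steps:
$s{\left(T \right)} = 0$ ($s{\left(T \right)} = 2 - 2 = 0$)
$O{\left(k \right)} = 2 k$ ($O{\left(k \right)} = \frac{\left(k^{2} + k k\right) + 0}{k} = \frac{\left(k^{2} + k^{2}\right) + 0}{k} = \frac{2 k^{2} + 0}{k} = \frac{2 k^{2}}{k} = 2 k$)
$\frac{511}{772} + \frac{\left(1670 + 1610\right) - 684}{O{\left(56 \right)}} = \frac{511}{772} + \frac{\left(1670 + 1610\right) - 684}{2 \cdot 56} = 511 \cdot \frac{1}{772} + \frac{3280 - 684}{112} = \frac{511}{772} + 2596 \cdot \frac{1}{112} = \frac{511}{772} + \frac{649}{28} = \frac{64417}{2702}$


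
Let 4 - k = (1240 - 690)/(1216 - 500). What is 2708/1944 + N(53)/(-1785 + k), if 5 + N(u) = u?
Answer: 423488597/310006278 ≈ 1.3661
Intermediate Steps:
N(u) = -5 + u
k = 1157/358 (k = 4 - (1240 - 690)/(1216 - 500) = 4 - 550/716 = 4 - 1*275/358 = 4 - 275/358 = 1157/358 ≈ 3.2318)
2708/1944 + N(53)/(-1785 + k) = 2708/1944 + (-5 + 53)/(-1785 + 1157/358) = 2708*(1/1944) + 48/(-637873/358) = 677/486 + 48*(-358/637873) = 677/486 - 17184/637873 = 423488597/310006278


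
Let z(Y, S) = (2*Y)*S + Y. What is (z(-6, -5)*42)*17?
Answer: 38556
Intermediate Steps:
z(Y, S) = Y + 2*S*Y (z(Y, S) = 2*S*Y + Y = Y + 2*S*Y)
(z(-6, -5)*42)*17 = (-6*(1 + 2*(-5))*42)*17 = (-6*(1 - 10)*42)*17 = (-6*(-9)*42)*17 = (54*42)*17 = 2268*17 = 38556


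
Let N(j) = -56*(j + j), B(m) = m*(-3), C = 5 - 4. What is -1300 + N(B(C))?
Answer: -964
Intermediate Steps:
C = 1
B(m) = -3*m
N(j) = -112*j
-1300 + N(B(C)) = -1300 - (-336) = -1300 - 112*(-3) = -1300 + 336 = -964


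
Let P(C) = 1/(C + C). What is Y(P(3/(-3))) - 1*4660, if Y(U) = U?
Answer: -9321/2 ≈ -4660.5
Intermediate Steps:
P(C) = 1/(2*C)
Y(P(3/(-3))) - 1*4660 = 1/(2*((3/(-3)))) - 1*4660 = 1/(2*((3*(-⅓)))) - 4660 = (½)/(-1) - 4660 = (½)*(-1) - 4660 = -½ - 4660 = -9321/2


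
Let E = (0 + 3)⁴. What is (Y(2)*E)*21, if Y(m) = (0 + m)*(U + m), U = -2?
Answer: 0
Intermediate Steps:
Y(m) = m*(-2 + m) (Y(m) = (0 + m)*(-2 + m) = m*(-2 + m))
E = 81 (E = 3⁴ = 81)
(Y(2)*E)*21 = ((2*(-2 + 2))*81)*21 = ((2*0)*81)*21 = (0*81)*21 = 0*21 = 0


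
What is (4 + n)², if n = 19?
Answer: 529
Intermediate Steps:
(4 + n)² = (4 + 19)² = 23² = 529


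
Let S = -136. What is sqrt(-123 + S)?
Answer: I*sqrt(259) ≈ 16.093*I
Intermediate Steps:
sqrt(-123 + S) = sqrt(-123 - 136) = sqrt(-259) = I*sqrt(259)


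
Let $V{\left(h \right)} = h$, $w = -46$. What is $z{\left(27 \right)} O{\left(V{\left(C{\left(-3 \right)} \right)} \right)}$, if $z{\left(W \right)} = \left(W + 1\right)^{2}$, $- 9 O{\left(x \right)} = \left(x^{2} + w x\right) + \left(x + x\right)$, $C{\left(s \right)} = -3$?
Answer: $- \frac{36848}{3} \approx -12283.0$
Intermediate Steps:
$O{\left(x \right)} = - \frac{x^{2}}{9} + \frac{44 x}{9}$ ($O{\left(x \right)} = - \frac{\left(x^{2} - 46 x\right) + \left(x + x\right)}{9} = - \frac{\left(x^{2} - 46 x\right) + 2 x}{9} = - \frac{x^{2} - 44 x}{9} = - \frac{x^{2}}{9} + \frac{44 x}{9}$)
$z{\left(W \right)} = \left(1 + W\right)^{2}$
$z{\left(27 \right)} O{\left(V{\left(C{\left(-3 \right)} \right)} \right)} = \left(1 + 27\right)^{2} \cdot \frac{1}{9} \left(-3\right) \left(44 - -3\right) = 28^{2} \cdot \frac{1}{9} \left(-3\right) \left(44 + 3\right) = 784 \cdot \frac{1}{9} \left(-3\right) 47 = 784 \left(- \frac{47}{3}\right) = - \frac{36848}{3}$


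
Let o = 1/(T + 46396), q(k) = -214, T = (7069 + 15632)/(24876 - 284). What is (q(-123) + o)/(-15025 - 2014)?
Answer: 244172505870/19441381993187 ≈ 0.012559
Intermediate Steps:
T = 22701/24592 ≈ 0.92311
o = 24592/1140993133 (o = 1/(22701/24592 + 46396) = 1/(1140993133/24592) = 24592/1140993133 ≈ 2.1553e-5)
(q(-123) + o)/(-15025 - 2014) = (-214 + 24592/1140993133)/(-15025 - 2014) = -244172505870/1140993133/(-17039) = -244172505870/1140993133*(-1/17039) = 244172505870/19441381993187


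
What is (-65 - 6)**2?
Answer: 5041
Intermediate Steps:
(-65 - 6)**2 = (-71)**2 = 5041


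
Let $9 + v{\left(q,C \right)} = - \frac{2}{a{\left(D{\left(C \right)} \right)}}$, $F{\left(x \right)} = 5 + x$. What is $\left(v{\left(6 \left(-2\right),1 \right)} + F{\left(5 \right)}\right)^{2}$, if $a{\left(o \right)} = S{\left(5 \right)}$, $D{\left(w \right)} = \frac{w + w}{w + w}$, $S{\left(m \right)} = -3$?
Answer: $\frac{25}{9} \approx 2.7778$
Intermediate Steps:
$D{\left(w \right)} = 1$ ($D{\left(w \right)} = \frac{2 w}{2 w} = 2 w \frac{1}{2 w} = 1$)
$a{\left(o \right)} = -3$
$v{\left(q,C \right)} = - \frac{25}{3}$ ($v{\left(q,C \right)} = -9 - \frac{2}{-3} = -9 - - \frac{2}{3} = -9 + \frac{2}{3} = - \frac{25}{3}$)
$\left(v{\left(6 \left(-2\right),1 \right)} + F{\left(5 \right)}\right)^{2} = \left(- \frac{25}{3} + \left(5 + 5\right)\right)^{2} = \left(- \frac{25}{3} + 10\right)^{2} = \left(\frac{5}{3}\right)^{2} = \frac{25}{9}$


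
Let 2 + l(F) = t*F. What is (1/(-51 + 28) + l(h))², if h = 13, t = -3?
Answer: 891136/529 ≈ 1684.6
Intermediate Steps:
l(F) = -2 - 3*F
(1/(-51 + 28) + l(h))² = (1/(-51 + 28) + (-2 - 3*13))² = (1/(-23) + (-2 - 39))² = (-1/23 - 41)² = (-944/23)² = 891136/529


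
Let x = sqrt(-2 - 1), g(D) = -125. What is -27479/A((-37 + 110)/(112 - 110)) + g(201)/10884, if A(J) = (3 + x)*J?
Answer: (-9125*sqrt(3) + 598190247*I)/(794532*(sqrt(3) - 3*I)) ≈ -188.22 + 108.66*I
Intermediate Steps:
x = I*sqrt(3) (x = sqrt(-3) = I*sqrt(3) ≈ 1.732*I)
A(J) = J*(3 + I*sqrt(3)) (A(J) = (3 + I*sqrt(3))*J = J*(3 + I*sqrt(3)))
-27479/A((-37 + 110)/(112 - 110)) + g(201)/10884 = -27479*(112 - 110)/((-37 + 110)*(3 + I*sqrt(3))) - 125/10884 = -27479*2/(73*(3 + I*sqrt(3))) - 125*1/10884 = -27479*2/(73*(3 + I*sqrt(3))) - 125/10884 = -27479/(219/2 + 73*I*sqrt(3)/2) - 125/10884 = -125/10884 - 27479/(219/2 + 73*I*sqrt(3)/2)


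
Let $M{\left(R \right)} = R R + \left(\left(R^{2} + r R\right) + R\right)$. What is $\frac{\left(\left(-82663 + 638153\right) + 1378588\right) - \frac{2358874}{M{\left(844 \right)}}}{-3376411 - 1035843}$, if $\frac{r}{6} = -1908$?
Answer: $- \frac{7965110738681}{18170976823692} \approx -0.43834$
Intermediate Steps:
$r = -11448$ ($r = 6 \left(-1908\right) = -11448$)
$M{\left(R \right)} = - 11447 R + 2 R^{2}$ ($M{\left(R \right)} = R R + \left(\left(R^{2} - 11448 R\right) + R\right) = R^{2} + \left(R^{2} - 11447 R\right) = - 11447 R + 2 R^{2}$)
$\frac{\left(\left(-82663 + 638153\right) + 1378588\right) - \frac{2358874}{M{\left(844 \right)}}}{-3376411 - 1035843} = \frac{\left(\left(-82663 + 638153\right) + 1378588\right) - \frac{2358874}{844 \left(-11447 + 2 \cdot 844\right)}}{-3376411 - 1035843} = \frac{\left(555490 + 1378588\right) - \frac{2358874}{844 \left(-11447 + 1688\right)}}{-4412254} = \left(1934078 - \frac{2358874}{844 \left(-9759\right)}\right) \left(- \frac{1}{4412254}\right) = \left(1934078 - \frac{2358874}{-8236596}\right) \left(- \frac{1}{4412254}\right) = \left(1934078 - - \frac{1179437}{4118298}\right) \left(- \frac{1}{4412254}\right) = \left(1934078 + \frac{1179437}{4118298}\right) \left(- \frac{1}{4412254}\right) = \frac{7965110738681}{4118298} \left(- \frac{1}{4412254}\right) = - \frac{7965110738681}{18170976823692}$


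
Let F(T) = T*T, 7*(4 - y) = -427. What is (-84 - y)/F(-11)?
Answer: -149/121 ≈ -1.2314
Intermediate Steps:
y = 65 (y = 4 - ⅐*(-427) = 4 + 61 = 65)
F(T) = T²
(-84 - y)/F(-11) = (-84 - 1*65)/((-11)²) = (-84 - 65)/121 = -149*1/121 = -149/121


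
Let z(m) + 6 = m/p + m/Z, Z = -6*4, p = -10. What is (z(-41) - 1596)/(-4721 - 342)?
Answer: 191543/607560 ≈ 0.31527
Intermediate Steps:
Z = -24
z(m) = -6 - 17*m/120 (z(m) = -6 + (m/(-10) + m/(-24)) = -6 + (m*(-⅒) + m*(-1/24)) = -6 + (-m/10 - m/24) = -6 - 17*m/120)
(z(-41) - 1596)/(-4721 - 342) = ((-6 - 17/120*(-41)) - 1596)/(-4721 - 342) = ((-6 + 697/120) - 1596)/(-5063) = (-23/120 - 1596)*(-1/5063) = -191543/120*(-1/5063) = 191543/607560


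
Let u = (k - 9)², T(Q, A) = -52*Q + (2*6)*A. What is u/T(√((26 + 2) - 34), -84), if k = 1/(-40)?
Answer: -2736741/34409600 + 1694173*I*√6/412915200 ≈ -0.079534 + 0.01005*I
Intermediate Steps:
T(Q, A) = -52*Q + 12*A
k = -1/40 ≈ -0.025000
u = 130321/1600 (u = (-1/40 - 9)² = (-361/40)² = 130321/1600 ≈ 81.451)
u/T(√((26 + 2) - 34), -84) = 130321/(1600*(-52*√((26 + 2) - 34) + 12*(-84))) = 130321/(1600*(-52*√(28 - 34) - 1008)) = 130321/(1600*(-52*I*√6 - 1008)) = 130321/(1600*(-1008 - 52*I*√6))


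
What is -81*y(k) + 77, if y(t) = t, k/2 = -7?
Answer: 1211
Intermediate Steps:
k = -14 (k = 2*(-7) = -14)
-81*y(k) + 77 = -81*(-14) + 77 = 1134 + 77 = 1211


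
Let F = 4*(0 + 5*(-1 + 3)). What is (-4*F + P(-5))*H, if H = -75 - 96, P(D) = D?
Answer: 28215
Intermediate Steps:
F = 40 (F = 4*(0 + 5*2) = 4*(0 + 10) = 4*10 = 40)
H = -171
(-4*F + P(-5))*H = (-4*40 - 5)*(-171) = (-160 - 5)*(-171) = -165*(-171) = 28215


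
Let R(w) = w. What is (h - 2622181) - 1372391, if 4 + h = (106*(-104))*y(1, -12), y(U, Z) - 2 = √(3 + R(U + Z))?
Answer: -4016624 - 22048*I*√2 ≈ -4.0166e+6 - 31181.0*I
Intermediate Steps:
y(U, Z) = 2 + √(3 + U + Z) (y(U, Z) = 2 + √(3 + (U + Z)) = 2 + √(3 + U + Z))
h = -22052 - 22048*I*√2 (h = -4 + (106*(-104))*(2 + √(3 + 1 - 12)) = -4 - 11024*(2 + √(-8)) = -4 - 11024*(2 + 2*I*√2) = -4 + (-22048 - 22048*I*√2) = -22052 - 22048*I*√2 ≈ -22052.0 - 31181.0*I)
(h - 2622181) - 1372391 = ((-22052 - 22048*I*√2) - 2622181) - 1372391 = (-2644233 - 22048*I*√2) - 1372391 = -4016624 - 22048*I*√2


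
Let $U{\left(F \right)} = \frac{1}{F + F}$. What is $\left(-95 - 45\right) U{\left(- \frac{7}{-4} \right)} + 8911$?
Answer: $8871$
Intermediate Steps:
$U{\left(F \right)} = \frac{1}{2 F}$
$\left(-95 - 45\right) U{\left(- \frac{7}{-4} \right)} + 8911 = \left(-95 - 45\right) \frac{1}{2 \left(- \frac{7}{-4}\right)} + 8911 = - 140 \frac{1}{2 \left(\left(-7\right) \left(- \frac{1}{4}\right)\right)} + 8911 = - 140 \frac{1}{2 \cdot \frac{7}{4}} + 8911 = - 140 \cdot \frac{1}{2} \cdot \frac{4}{7} + 8911 = \left(-140\right) \frac{2}{7} + 8911 = -40 + 8911 = 8871$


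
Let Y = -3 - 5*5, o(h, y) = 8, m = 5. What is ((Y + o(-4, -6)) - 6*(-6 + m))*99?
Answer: -1386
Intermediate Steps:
Y = -28 (Y = -3 - 25 = -28)
((Y + o(-4, -6)) - 6*(-6 + m))*99 = ((-28 + 8) - 6*(-6 + 5))*99 = (-20 - 6*(-1))*99 = (-20 + 6)*99 = -14*99 = -1386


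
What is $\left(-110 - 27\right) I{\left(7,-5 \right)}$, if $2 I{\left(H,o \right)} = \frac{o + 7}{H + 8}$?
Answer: $- \frac{137}{15} \approx -9.1333$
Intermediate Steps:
$I{\left(H,o \right)} = \frac{7 + o}{2 \left(8 + H\right)}$ ($I{\left(H,o \right)} = \frac{\left(o + 7\right) \frac{1}{H + 8}}{2} = \frac{\left(7 + o\right) \frac{1}{8 + H}}{2} = \frac{\frac{1}{8 + H} \left(7 + o\right)}{2} = \frac{7 + o}{2 \left(8 + H\right)}$)
$\left(-110 - 27\right) I{\left(7,-5 \right)} = \left(-110 - 27\right) \frac{7 - 5}{2 \left(8 + 7\right)} = \left(-110 + \left(-36 + 9\right)\right) \frac{1}{2} \cdot \frac{1}{15} \cdot 2 = \left(-110 - 27\right) \frac{1}{2} \cdot \frac{1}{15} \cdot 2 = \left(-137\right) \frac{1}{15} = - \frac{137}{15}$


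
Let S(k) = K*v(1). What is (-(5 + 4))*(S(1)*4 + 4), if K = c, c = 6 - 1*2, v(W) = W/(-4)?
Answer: 0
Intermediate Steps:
v(W) = -W/4 (v(W) = W*(-¼) = -W/4)
c = 4 (c = 6 - 2 = 4)
K = 4
S(k) = -1 (S(k) = 4*(-¼*1) = 4*(-¼) = -1)
(-(5 + 4))*(S(1)*4 + 4) = (-(5 + 4))*(-1*4 + 4) = (-1*9)*(-4 + 4) = -9*0 = 0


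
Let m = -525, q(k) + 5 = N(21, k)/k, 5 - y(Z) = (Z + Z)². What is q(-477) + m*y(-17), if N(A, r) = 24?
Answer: 96078922/159 ≈ 6.0427e+5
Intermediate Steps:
y(Z) = 5 - 4*Z² (y(Z) = 5 - (Z + Z)² = 5 - (2*Z)² = 5 - 4*Z²)
q(k) = -5 + 24/k
q(-477) + m*y(-17) = (-5 + 24/(-477)) - 525*(5 - 4*(-17)²) = (-5 + 24*(-1/477)) - 525*(5 - 4*289) = (-5 - 8/159) - 525*(5 - 1156) = -803/159 - 525*(-1151) = -803/159 + 604275 = 96078922/159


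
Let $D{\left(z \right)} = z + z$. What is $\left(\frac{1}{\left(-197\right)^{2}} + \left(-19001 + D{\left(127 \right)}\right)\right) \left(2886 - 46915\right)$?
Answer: $\frac{32033401185338}{38809} \approx 8.2541 \cdot 10^{8}$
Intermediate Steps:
$D{\left(z \right)} = 2 z$
$\left(\frac{1}{\left(-197\right)^{2}} + \left(-19001 + D{\left(127 \right)}\right)\right) \left(2886 - 46915\right) = \left(\frac{1}{\left(-197\right)^{2}} + \left(-19001 + 2 \cdot 127\right)\right) \left(2886 - 46915\right) = \left(\frac{1}{38809} + \left(-19001 + 254\right)\right) \left(-44029\right) = \left(\frac{1}{38809} - 18747\right) \left(-44029\right) = \left(- \frac{727552322}{38809}\right) \left(-44029\right) = \frac{32033401185338}{38809}$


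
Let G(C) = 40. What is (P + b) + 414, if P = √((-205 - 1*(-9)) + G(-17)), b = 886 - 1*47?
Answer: 1253 + 2*I*√39 ≈ 1253.0 + 12.49*I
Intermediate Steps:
b = 839 (b = 886 - 47 = 839)
P = 2*I*√39 (P = √((-205 - 1*(-9)) + 40) = √((-205 + 9) + 40) = √(-196 + 40) = √(-156) = 2*I*√39 ≈ 12.49*I)
(P + b) + 414 = (2*I*√39 + 839) + 414 = (839 + 2*I*√39) + 414 = 1253 + 2*I*√39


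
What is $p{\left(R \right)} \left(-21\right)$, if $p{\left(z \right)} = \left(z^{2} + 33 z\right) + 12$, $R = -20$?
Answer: $5208$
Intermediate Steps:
$p{\left(z \right)} = 12 + z^{2} + 33 z$
$p{\left(R \right)} \left(-21\right) = \left(12 + \left(-20\right)^{2} + 33 \left(-20\right)\right) \left(-21\right) = \left(12 + 400 - 660\right) \left(-21\right) = \left(-248\right) \left(-21\right) = 5208$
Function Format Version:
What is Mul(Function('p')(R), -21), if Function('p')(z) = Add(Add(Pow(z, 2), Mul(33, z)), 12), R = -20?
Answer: 5208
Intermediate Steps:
Function('p')(z) = Add(12, Pow(z, 2), Mul(33, z))
Mul(Function('p')(R), -21) = Mul(Add(12, Pow(-20, 2), Mul(33, -20)), -21) = Mul(Add(12, 400, -660), -21) = Mul(-248, -21) = 5208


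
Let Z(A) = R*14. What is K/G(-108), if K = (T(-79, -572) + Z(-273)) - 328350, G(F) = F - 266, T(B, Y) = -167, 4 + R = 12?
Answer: 29855/34 ≈ 878.09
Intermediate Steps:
R = 8 (R = -4 + 12 = 8)
Z(A) = 112 (Z(A) = 8*14 = 112)
G(F) = -266 + F
K = -328405 (K = (-167 + 112) - 328350 = -55 - 328350 = -328405)
K/G(-108) = -328405/(-266 - 108) = -328405/(-374) = -328405*(-1/374) = 29855/34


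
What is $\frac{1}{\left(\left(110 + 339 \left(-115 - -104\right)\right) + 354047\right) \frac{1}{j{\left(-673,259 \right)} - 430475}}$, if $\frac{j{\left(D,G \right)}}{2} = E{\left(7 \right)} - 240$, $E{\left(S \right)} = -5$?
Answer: $- \frac{430965}{350428} \approx -1.2298$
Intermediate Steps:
$j{\left(D,G \right)} = -490$ ($j{\left(D,G \right)} = 2 \left(-5 - 240\right) = 2 \left(-245\right) = -490$)
$\frac{1}{\left(\left(110 + 339 \left(-115 - -104\right)\right) + 354047\right) \frac{1}{j{\left(-673,259 \right)} - 430475}} = \frac{1}{\left(\left(110 + 339 \left(-115 - -104\right)\right) + 354047\right) \frac{1}{-490 - 430475}} = \frac{1}{\left(\left(110 + 339 \left(-115 + 104\right)\right) + 354047\right) \frac{1}{-430965}} = \frac{1}{\left(\left(110 + 339 \left(-11\right)\right) + 354047\right) \left(- \frac{1}{430965}\right)} = \frac{1}{\left(\left(110 - 3729\right) + 354047\right) \left(- \frac{1}{430965}\right)} = \frac{1}{\left(-3619 + 354047\right) \left(- \frac{1}{430965}\right)} = \frac{1}{350428 \left(- \frac{1}{430965}\right)} = \frac{1}{- \frac{350428}{430965}} = - \frac{430965}{350428}$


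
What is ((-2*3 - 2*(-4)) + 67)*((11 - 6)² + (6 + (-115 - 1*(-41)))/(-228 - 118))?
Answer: 300771/173 ≈ 1738.6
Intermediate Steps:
((-2*3 - 2*(-4)) + 67)*((11 - 6)² + (6 + (-115 - 1*(-41)))/(-228 - 118)) = ((-6 + 8) + 67)*(5² + (6 + (-115 + 41))/(-346)) = (2 + 67)*(25 + (6 - 74)*(-1/346)) = 69*(25 - 68*(-1/346)) = 69*(25 + 34/173) = 69*(4359/173) = 300771/173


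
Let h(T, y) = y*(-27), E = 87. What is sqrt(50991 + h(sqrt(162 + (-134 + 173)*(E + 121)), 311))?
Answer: sqrt(42594) ≈ 206.38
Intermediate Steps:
h(T, y) = -27*y
sqrt(50991 + h(sqrt(162 + (-134 + 173)*(E + 121)), 311)) = sqrt(50991 - 27*311) = sqrt(50991 - 8397) = sqrt(42594)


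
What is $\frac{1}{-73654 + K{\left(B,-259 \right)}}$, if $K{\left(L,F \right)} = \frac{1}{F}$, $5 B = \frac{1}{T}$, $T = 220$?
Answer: $- \frac{259}{19076387} \approx -1.3577 \cdot 10^{-5}$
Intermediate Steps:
$B = \frac{1}{1100}$ ($B = \frac{1}{5 \cdot 220} = \frac{1}{5} \cdot \frac{1}{220} = \frac{1}{1100} \approx 0.00090909$)
$\frac{1}{-73654 + K{\left(B,-259 \right)}} = \frac{1}{-73654 + \frac{1}{-259}} = \frac{1}{-73654 - \frac{1}{259}} = \frac{1}{- \frac{19076387}{259}} = - \frac{259}{19076387}$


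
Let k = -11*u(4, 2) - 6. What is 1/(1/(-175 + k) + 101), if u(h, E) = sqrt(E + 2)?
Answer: 203/20502 ≈ 0.0099015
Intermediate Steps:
u(h, E) = sqrt(2 + E)
k = -28 (k = -11*sqrt(2 + 2) - 6 = -11*sqrt(4) - 6 = -11*2 - 6 = -22 - 6 = -28)
1/(1/(-175 + k) + 101) = 1/(1/(-175 - 28) + 101) = 1/(1/(-203) + 101) = 1/(-1/203 + 101) = 1/(20502/203) = 203/20502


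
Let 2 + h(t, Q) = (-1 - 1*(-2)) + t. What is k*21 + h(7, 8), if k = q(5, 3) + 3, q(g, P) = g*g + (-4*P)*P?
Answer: -162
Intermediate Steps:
h(t, Q) = -1 + t (h(t, Q) = -2 + ((-1 - 1*(-2)) + t) = -2 + ((-1 + 2) + t) = -2 + (1 + t) = -1 + t)
q(g, P) = g**2 - 4*P**2
k = -8 (k = (5**2 - 4*3**2) + 3 = (25 - 4*9) + 3 = (25 - 36) + 3 = -11 + 3 = -8)
k*21 + h(7, 8) = -8*21 + (-1 + 7) = -168 + 6 = -162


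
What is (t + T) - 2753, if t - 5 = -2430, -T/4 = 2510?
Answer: -15218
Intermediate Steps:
T = -10040 (T = -4*2510 = -10040)
t = -2425 (t = 5 - 2430 = -2425)
(t + T) - 2753 = (-2425 - 10040) - 2753 = -12465 - 2753 = -15218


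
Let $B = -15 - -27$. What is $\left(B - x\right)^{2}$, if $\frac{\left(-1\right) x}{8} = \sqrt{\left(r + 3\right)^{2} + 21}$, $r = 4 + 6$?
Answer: $12304 + 192 \sqrt{190} \approx 14951.0$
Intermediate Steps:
$r = 10$
$B = 12$ ($B = -15 + 27 = 12$)
$x = - 8 \sqrt{190}$ ($x = - 8 \sqrt{\left(10 + 3\right)^{2} + 21} = - 8 \sqrt{13^{2} + 21} = - 8 \sqrt{169 + 21} = - 8 \sqrt{190} \approx -110.27$)
$\left(B - x\right)^{2} = \left(12 - - 8 \sqrt{190}\right)^{2} = \left(12 + 8 \sqrt{190}\right)^{2}$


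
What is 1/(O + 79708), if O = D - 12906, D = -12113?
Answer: 1/54689 ≈ 1.8285e-5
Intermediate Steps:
O = -25019 (O = -12113 - 12906 = -25019)
1/(O + 79708) = 1/(-25019 + 79708) = 1/54689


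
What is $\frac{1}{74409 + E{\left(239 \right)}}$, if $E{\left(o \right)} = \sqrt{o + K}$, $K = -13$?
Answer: $\frac{74409}{5536699055} - \frac{\sqrt{226}}{5536699055} \approx 1.3437 \cdot 10^{-5}$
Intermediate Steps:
$E{\left(o \right)} = \sqrt{-13 + o}$ ($E{\left(o \right)} = \sqrt{o - 13} = \sqrt{-13 + o}$)
$\frac{1}{74409 + E{\left(239 \right)}} = \frac{1}{74409 + \sqrt{-13 + 239}} = \frac{1}{74409 + \sqrt{226}}$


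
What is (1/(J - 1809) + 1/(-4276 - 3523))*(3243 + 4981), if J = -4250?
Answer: -113968192/47254141 ≈ -2.4118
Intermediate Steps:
(1/(J - 1809) + 1/(-4276 - 3523))*(3243 + 4981) = (1/(-4250 - 1809) + 1/(-4276 - 3523))*(3243 + 4981) = (1/(-6059) + 1/(-7799))*8224 = (-1/6059 - 1/7799)*8224 = -13858/47254141*8224 = -113968192/47254141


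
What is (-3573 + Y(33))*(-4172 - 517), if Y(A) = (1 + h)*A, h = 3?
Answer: 16134849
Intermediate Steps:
Y(A) = 4*A (Y(A) = (1 + 3)*A = 4*A)
(-3573 + Y(33))*(-4172 - 517) = (-3573 + 4*33)*(-4172 - 517) = (-3573 + 132)*(-4689) = -3441*(-4689) = 16134849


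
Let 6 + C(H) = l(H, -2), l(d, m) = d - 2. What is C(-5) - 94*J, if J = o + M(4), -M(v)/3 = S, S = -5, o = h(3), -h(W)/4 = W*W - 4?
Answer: 457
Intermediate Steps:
h(W) = 16 - 4*W**2 (h(W) = -4*(W*W - 4) = -4*(W**2 - 4) = -4*(-4 + W**2) = 16 - 4*W**2)
o = -20 (o = 16 - 4*3**2 = 16 - 4*9 = 16 - 36 = -20)
l(d, m) = -2 + d
M(v) = 15 (M(v) = -3*(-5) = 15)
J = -5 (J = -20 + 15 = -5)
C(H) = -8 + H (C(H) = -6 + (-2 + H) = -8 + H)
C(-5) - 94*J = (-8 - 5) - 94*(-5) = -13 + 470 = 457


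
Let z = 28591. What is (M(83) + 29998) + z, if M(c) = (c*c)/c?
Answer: 58672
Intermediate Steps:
M(c) = c (M(c) = c²/c = c)
(M(83) + 29998) + z = (83 + 29998) + 28591 = 30081 + 28591 = 58672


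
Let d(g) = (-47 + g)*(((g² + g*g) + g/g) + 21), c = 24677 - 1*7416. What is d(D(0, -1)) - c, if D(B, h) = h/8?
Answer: -4684601/256 ≈ -18299.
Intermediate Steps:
D(B, h) = h/8 (D(B, h) = h*(⅛) = h/8)
c = 17261 (c = 24677 - 7416 = 17261)
d(g) = (-47 + g)*(22 + 2*g²) (d(g) = (-47 + g)*(((g² + g²) + 1) + 21) = (-47 + g)*((2*g² + 1) + 21) = (-47 + g)*((1 + 2*g²) + 21) = (-47 + g)*(22 + 2*g²))
d(D(0, -1)) - c = (-1034 - 94*((⅛)*(-1))² + 2*((⅛)*(-1))³ + 22*((⅛)*(-1))) - 1*17261 = (-1034 - 94*(-⅛)² + 2*(-⅛)³ + 22*(-⅛)) - 17261 = (-1034 - 94*1/64 + 2*(-1/512) - 11/4) - 17261 = (-1034 - 47/32 - 1/256 - 11/4) - 17261 = -265785/256 - 17261 = -4684601/256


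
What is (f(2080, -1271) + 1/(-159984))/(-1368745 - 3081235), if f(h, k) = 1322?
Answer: -211498847/711925600320 ≈ -0.00029708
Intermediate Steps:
(f(2080, -1271) + 1/(-159984))/(-1368745 - 3081235) = (1322 + 1/(-159984))/(-1368745 - 3081235) = (1322 - 1/159984)/(-4449980) = (211498847/159984)*(-1/4449980) = -211498847/711925600320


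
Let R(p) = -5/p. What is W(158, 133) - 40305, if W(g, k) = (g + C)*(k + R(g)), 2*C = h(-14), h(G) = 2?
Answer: -3027759/158 ≈ -19163.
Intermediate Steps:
C = 1 (C = (1/2)*2 = 1)
W(g, k) = (1 + g)*(k - 5/g) (W(g, k) = (g + 1)*(k - 5/g) = (1 + g)*(k - 5/g))
W(158, 133) - 40305 = (-5 + 133 - 5/158 + 158*133) - 40305 = (-5 + 133 - 5*1/158 + 21014) - 40305 = (-5 + 133 - 5/158 + 21014) - 40305 = 3340431/158 - 40305 = -3027759/158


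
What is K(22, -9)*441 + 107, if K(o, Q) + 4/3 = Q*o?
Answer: -87799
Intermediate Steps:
K(o, Q) = -4/3 + Q*o
K(22, -9)*441 + 107 = (-4/3 - 9*22)*441 + 107 = (-4/3 - 198)*441 + 107 = -598/3*441 + 107 = -87906 + 107 = -87799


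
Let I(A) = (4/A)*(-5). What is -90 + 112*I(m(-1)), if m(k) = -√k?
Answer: -90 - 2240*I ≈ -90.0 - 2240.0*I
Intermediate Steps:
I(A) = -20/A
-90 + 112*I(m(-1)) = -90 + 112*(-20*I) = -90 - 2240*I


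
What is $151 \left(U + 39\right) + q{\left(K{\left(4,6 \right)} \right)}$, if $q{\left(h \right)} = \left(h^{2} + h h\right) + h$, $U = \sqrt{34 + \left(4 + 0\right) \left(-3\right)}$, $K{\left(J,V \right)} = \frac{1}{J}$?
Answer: $\frac{47115}{8} + 151 \sqrt{22} \approx 6597.6$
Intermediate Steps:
$U = \sqrt{22}$ ($U = \sqrt{34 + 4 \left(-3\right)} = \sqrt{34 - 12} = \sqrt{22} \approx 4.6904$)
$q{\left(h \right)} = h + 2 h^{2}$ ($q{\left(h \right)} = \left(h^{2} + h^{2}\right) + h = 2 h^{2} + h = h + 2 h^{2}$)
$151 \left(U + 39\right) + q{\left(K{\left(4,6 \right)} \right)} = 151 \left(\sqrt{22} + 39\right) + \frac{1 + \frac{2}{4}}{4} = 151 \left(39 + \sqrt{22}\right) + \frac{1 + 2 \cdot \frac{1}{4}}{4} = \left(5889 + 151 \sqrt{22}\right) + \frac{1 + \frac{1}{2}}{4} = \left(5889 + 151 \sqrt{22}\right) + \frac{1}{4} \cdot \frac{3}{2} = \left(5889 + 151 \sqrt{22}\right) + \frac{3}{8} = \frac{47115}{8} + 151 \sqrt{22}$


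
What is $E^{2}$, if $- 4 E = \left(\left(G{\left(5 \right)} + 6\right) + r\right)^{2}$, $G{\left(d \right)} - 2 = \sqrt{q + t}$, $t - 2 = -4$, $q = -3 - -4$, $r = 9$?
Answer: $\frac{\left(17 + i\right)^{4}}{16} \approx 5111.8 + 1224.0 i$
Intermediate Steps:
$q = 1$ ($q = -3 + 4 = 1$)
$t = -2$ ($t = 2 - 4 = -2$)
$G{\left(d \right)} = 2 + i$ ($G{\left(d \right)} = 2 + \sqrt{1 - 2} = 2 + \sqrt{-1} = 2 + i$)
$E = - \frac{\left(17 + i\right)^{2}}{4}$ ($E = - \frac{\left(\left(\left(2 + i\right) + 6\right) + 9\right)^{2}}{4} = - \frac{\left(\left(8 + i\right) + 9\right)^{2}}{4} = - \frac{\left(17 + i\right)^{2}}{4} \approx -72.0 - 8.5 i$)
$E^{2} = \left(- \frac{\left(17 + i\right)^{2}}{4}\right)^{2} = \frac{\left(17 + i\right)^{4}}{16}$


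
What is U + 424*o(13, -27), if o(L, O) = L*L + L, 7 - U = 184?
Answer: 76991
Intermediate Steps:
U = -177 (U = 7 - 1*184 = 7 - 184 = -177)
o(L, O) = L + L² (o(L, O) = L² + L = L + L²)
U + 424*o(13, -27) = -177 + 424*(13*(1 + 13)) = -177 + 424*(13*14) = -177 + 424*182 = -177 + 77168 = 76991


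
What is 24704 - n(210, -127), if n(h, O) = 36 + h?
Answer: 24458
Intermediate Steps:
24704 - n(210, -127) = 24704 - (36 + 210) = 24704 - 1*246 = 24704 - 246 = 24458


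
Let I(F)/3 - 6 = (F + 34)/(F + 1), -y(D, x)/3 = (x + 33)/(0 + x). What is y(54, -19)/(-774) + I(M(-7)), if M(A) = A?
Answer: 22045/4902 ≈ 4.4971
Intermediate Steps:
y(D, x) = -3*(33 + x)/x (y(D, x) = -3*(x + 33)/(0 + x) = -3*(33 + x)/x)
I(F) = 18 + 3*(34 + F)/(1 + F) (I(F) = 18 + 3*((F + 34)/(F + 1)) = 18 + 3*((34 + F)/(1 + F)) = 18 + 3*(34 + F)/(1 + F))
y(54, -19)/(-774) + I(M(-7)) = (-3 - 99/(-19))/(-774) + 3*(40 + 7*(-7))/(1 - 7) = (-3 - 99*(-1/19))*(-1/774) + 3*(40 - 49)/(-6) = (-3 + 99/19)*(-1/774) + 3*(-1/6)*(-9) = (42/19)*(-1/774) + 9/2 = -7/2451 + 9/2 = 22045/4902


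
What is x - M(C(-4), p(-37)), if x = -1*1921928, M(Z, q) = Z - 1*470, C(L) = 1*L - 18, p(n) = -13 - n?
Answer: -1921436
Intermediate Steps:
C(L) = -18 + L (C(L) = L - 18 = -18 + L)
M(Z, q) = -470 + Z (M(Z, q) = Z - 470 = -470 + Z)
x = -1921928
x - M(C(-4), p(-37)) = -1921928 - (-470 + (-18 - 4)) = -1921928 - (-470 - 22) = -1921928 - 1*(-492) = -1921928 + 492 = -1921436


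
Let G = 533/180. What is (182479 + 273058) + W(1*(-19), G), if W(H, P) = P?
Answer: 81997193/180 ≈ 4.5554e+5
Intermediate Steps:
G = 533/180 (G = 533*(1/180) = 533/180 ≈ 2.9611)
(182479 + 273058) + W(1*(-19), G) = (182479 + 273058) + 533/180 = 455537 + 533/180 = 81997193/180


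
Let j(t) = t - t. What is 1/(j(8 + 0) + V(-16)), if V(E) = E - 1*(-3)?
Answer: -1/13 ≈ -0.076923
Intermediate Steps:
V(E) = 3 + E (V(E) = E + 3 = 3 + E)
j(t) = 0
1/(j(8 + 0) + V(-16)) = 1/(0 + (3 - 16)) = 1/(0 - 13) = 1/(-13) = -1/13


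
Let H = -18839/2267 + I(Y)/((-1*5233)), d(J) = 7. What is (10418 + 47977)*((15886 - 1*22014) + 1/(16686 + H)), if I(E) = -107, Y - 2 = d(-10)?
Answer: -70799973781636849335/197851196828 ≈ -3.5784e+8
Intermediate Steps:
Y = 9 (Y = 2 + 7 = 9)
H = -98341918/11863211 (H = -18839/2267 - 107/((-1*5233)) = -18839*1/2267 - 107/(-5233) = -18839/2267 - 107*(-1/5233) = -18839/2267 + 107/5233 = -98341918/11863211 ≈ -8.2897)
(10418 + 47977)*((15886 - 1*22014) + 1/(16686 + H)) = (10418 + 47977)*((15886 - 1*22014) + 1/(16686 - 98341918/11863211)) = 58395*((15886 - 22014) + 1/(197851196828/11863211)) = 58395*(-6128 + 11863211/197851196828) = 58395*(-1212432122298773/197851196828) = -70799973781636849335/197851196828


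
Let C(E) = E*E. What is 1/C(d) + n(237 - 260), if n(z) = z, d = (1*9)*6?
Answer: -67067/2916 ≈ -23.000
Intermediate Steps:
d = 54 (d = 9*6 = 54)
C(E) = E²
1/C(d) + n(237 - 260) = 1/(54²) + (237 - 260) = 1/2916 - 23 = -67067/2916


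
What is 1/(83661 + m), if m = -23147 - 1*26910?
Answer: 1/33604 ≈ 2.9758e-5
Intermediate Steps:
m = -50057 (m = -23147 - 26910 = -50057)
1/(83661 + m) = 1/(83661 - 50057) = 1/33604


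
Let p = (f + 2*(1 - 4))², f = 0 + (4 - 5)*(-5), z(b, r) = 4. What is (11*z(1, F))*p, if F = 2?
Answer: 44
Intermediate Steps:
f = 5 (f = 0 - 1*(-5) = 0 + 5 = 5)
p = 1 (p = (5 + 2*(1 - 4))² = (5 + 2*(-3))² = (5 - 6)² = (-1)² = 1)
(11*z(1, F))*p = (11*4)*1 = 44*1 = 44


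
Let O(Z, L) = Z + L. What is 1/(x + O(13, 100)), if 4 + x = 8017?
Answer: 1/8126 ≈ 0.00012306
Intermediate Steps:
O(Z, L) = L + Z
x = 8013 (x = -4 + 8017 = 8013)
1/(x + O(13, 100)) = 1/(8013 + (100 + 13)) = 1/(8013 + 113) = 1/8126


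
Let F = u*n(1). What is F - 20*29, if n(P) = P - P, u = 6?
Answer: -580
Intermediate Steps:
n(P) = 0
F = 0 (F = 6*0 = 0)
F - 20*29 = 0 - 20*29 = 0 - 580 = -580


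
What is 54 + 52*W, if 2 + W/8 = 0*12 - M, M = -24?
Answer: 9206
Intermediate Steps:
W = 176 (W = -16 + 8*(0*12 - 1*(-24)) = -16 + 8*(0 + 24) = -16 + 8*24 = -16 + 192 = 176)
54 + 52*W = 54 + 52*176 = 54 + 9152 = 9206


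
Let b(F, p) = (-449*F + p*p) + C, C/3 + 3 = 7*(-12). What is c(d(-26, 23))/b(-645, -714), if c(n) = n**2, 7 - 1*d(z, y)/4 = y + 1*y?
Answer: 2028/66595 ≈ 0.030453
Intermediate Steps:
d(z, y) = 28 - 8*y (d(z, y) = 28 - 4*(y + 1*y) = 28 - 4*(y + y) = 28 - 8*y)
C = -261 (C = -9 + 3*(7*(-12)) = -9 + 3*(-84) = -9 - 252 = -261)
b(F, p) = -261 + p**2 - 449*F (b(F, p) = (-449*F + p*p) - 261 = (-449*F + p**2) - 261 = (p**2 - 449*F) - 261 = -261 + p**2 - 449*F)
c(d(-26, 23))/b(-645, -714) = (28 - 8*23)**2/(-261 + (-714)**2 - 449*(-645)) = (28 - 184)**2/(-261 + 509796 + 289605) = (-156)**2/799140 = 24336*(1/799140) = 2028/66595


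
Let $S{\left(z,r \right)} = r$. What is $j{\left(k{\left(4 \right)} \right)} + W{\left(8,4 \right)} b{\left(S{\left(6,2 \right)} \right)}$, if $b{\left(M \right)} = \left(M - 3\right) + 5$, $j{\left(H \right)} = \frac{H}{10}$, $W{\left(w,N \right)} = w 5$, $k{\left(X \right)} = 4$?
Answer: $\frac{802}{5} \approx 160.4$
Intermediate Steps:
$W{\left(w,N \right)} = 5 w$
$j{\left(H \right)} = \frac{H}{10}$ ($j{\left(H \right)} = H \frac{1}{10} = \frac{H}{10}$)
$b{\left(M \right)} = 2 + M$ ($b{\left(M \right)} = \left(-3 + M\right) + 5 = 2 + M$)
$j{\left(k{\left(4 \right)} \right)} + W{\left(8,4 \right)} b{\left(S{\left(6,2 \right)} \right)} = \frac{1}{10} \cdot 4 + 5 \cdot 8 \left(2 + 2\right) = \frac{2}{5} + 40 \cdot 4 = \frac{2}{5} + 160 = \frac{802}{5}$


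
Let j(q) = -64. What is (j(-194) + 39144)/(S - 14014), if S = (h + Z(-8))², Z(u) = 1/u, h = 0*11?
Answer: -500224/179379 ≈ -2.7886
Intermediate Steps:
h = 0
S = 1/64 (S = (0 + 1/(-8))² = (0 - ⅛)² = (-⅛)² = 1/64 ≈ 0.015625)
(j(-194) + 39144)/(S - 14014) = (-64 + 39144)/(1/64 - 14014) = 39080/(-896895/64) = 39080*(-64/896895) = -500224/179379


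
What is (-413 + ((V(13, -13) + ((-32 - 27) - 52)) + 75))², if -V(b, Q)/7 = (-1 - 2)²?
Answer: 262144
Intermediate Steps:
V(b, Q) = -63 (V(b, Q) = -7*(-1 - 2)² = -7*(-3)² = -7*9 = -63)
(-413 + ((V(13, -13) + ((-32 - 27) - 52)) + 75))² = (-413 + ((-63 + ((-32 - 27) - 52)) + 75))² = (-413 + ((-63 + (-59 - 52)) + 75))² = (-413 + ((-63 - 111) + 75))² = (-413 + (-174 + 75))² = (-413 - 99)² = (-512)² = 262144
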